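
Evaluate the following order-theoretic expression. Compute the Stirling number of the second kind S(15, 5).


S(n,k) = k*S(n-1,k) + S(n-1,k-1).
S(14,5) = 40075035, S(14,4) = 10391745
S(15,5) = 5*40075035 + 10391745 = 200375175 + 10391745
S(15,5) = 210766920


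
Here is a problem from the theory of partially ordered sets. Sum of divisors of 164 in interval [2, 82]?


Interval [2,82] in divisors of 164: [2, 82]
Sum = 84


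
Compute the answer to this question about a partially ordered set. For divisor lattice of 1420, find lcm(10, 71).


In a divisor lattice, join = lcm (least common multiple).
Compute lcm iteratively: start with first element, then lcm(current, next).
Elements: [10, 71]
lcm(10,71) = 710
Final lcm = 710


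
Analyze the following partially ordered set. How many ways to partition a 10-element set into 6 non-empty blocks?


S(n,k) = k*S(n-1,k) + S(n-1,k-1).
S(9,6) = 2646, S(9,5) = 6951
S(10,6) = 6*2646 + 6951 = 15876 + 6951
S(10,6) = 22827


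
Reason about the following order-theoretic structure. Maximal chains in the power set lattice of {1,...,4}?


A maximal chain goes from the minimum element to a maximal element via cover relations.
Counting all min-to-max paths in the cover graph.
Total maximal chains: 24


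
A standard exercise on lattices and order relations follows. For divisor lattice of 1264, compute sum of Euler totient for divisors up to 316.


Divisors of 1264 up to 316: [1, 2, 4, 8, 16, 79, 158, 316]
phi values: [1, 1, 2, 4, 8, 78, 78, 156]
Sum = 328


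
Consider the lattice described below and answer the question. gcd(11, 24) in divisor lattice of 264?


Meet=gcd.
gcd(11,24)=1


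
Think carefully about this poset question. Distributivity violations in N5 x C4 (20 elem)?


Distributive law: a ^ (b v c) = (a ^ b) v (a ^ c).
Check all 20^3 = 8000 ordered triples (a,b,c).
  e.g. a=(b,0), b=(a,0), c=(c,0): lhs=(b,0) != rhs=(a,0)
  e.g. a=(b,0), b=(a,0), c=(c,1): lhs=(b,0) != rhs=(a,0)
Total violating triples: 128


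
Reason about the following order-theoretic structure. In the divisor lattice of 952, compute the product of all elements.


Divisors of 952: [1, 2, 4, 7, 8, 14, 17, 28, 34, 56, 68, 119, 136, 238, 476, 952]
Product = n^(d(n)/2) = 952^(16/2)
Product = 674676505885957534253056


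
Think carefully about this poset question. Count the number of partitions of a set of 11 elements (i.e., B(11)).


B(n) = number of set partitions of an n-element set.
B(n) satisfies the recurrence: B(n+1) = sum_k C(n,k)*B(k).
B(11) = 678570


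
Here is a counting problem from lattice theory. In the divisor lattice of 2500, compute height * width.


Height = length of longest chain minus 1; width = size of largest antichain.
A maximum chain: 1 | 5 | 25 | 125 | 625 | 1250 | 2500  (height 6).
A maximum antichain: {4, 10, 25}  (width 3).
Product = 6 * 3 = 18


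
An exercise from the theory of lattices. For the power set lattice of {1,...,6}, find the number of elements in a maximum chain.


A chain is a totally ordered subset; we count the number of elements in a maximum chain.
Compute, for each element x, the size of the longest chain ending at x:
  {}: 1
  {1}: 2
  {2}: 2
  {3}: 2
  {4}: 2
  {5}: 2
  ...
A maximum chain: {} < {1} < {1,2} < {1,2,3} < {1,2,3,4} < {1,2,3,4,5} < {1,2,3,4,5,6}
Number of elements in the longest chain: 7


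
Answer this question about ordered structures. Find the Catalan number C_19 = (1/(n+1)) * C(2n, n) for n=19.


C(n) = C(2n, n) / (n+1).
C(38, 19) = 35345263800
C(19) = 35345263800 / 20 = 1767263190


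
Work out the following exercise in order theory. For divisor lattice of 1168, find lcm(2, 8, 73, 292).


In a divisor lattice, join = lcm (least common multiple).
Compute lcm iteratively: start with first element, then lcm(current, next).
Elements: [2, 8, 73, 292]
lcm(2,8) = 8
lcm(8,73) = 584
lcm(584,292) = 584
Final lcm = 584


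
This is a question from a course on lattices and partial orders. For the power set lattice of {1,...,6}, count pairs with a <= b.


The order relation is {(a,b) : a <= b}, reflexive so it includes (a,a).
Examples: ({},{}), ({},{1,2}), ({},{1,2,3}), ({},{1,2,3,4}), ({},{1,2,3,4,5}), ...
Total ordered pairs: 729


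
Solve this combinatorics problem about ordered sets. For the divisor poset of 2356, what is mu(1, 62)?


In a divisor lattice, mu(a,b) = mu(b/a) where mu is the classical Mobius function.
b/a = 62/1 = 62
Prime factorization of 62: primes [2, 31]
62 is squarefree with 2 prime factor(s), so mu(62) = (-1)^2 = 1


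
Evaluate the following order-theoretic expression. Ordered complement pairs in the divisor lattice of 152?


Complement pair (a,b): a meet b = bottom, a join b = top.
Here: gcd(a,b)=1 and lcm(a,b)=152, i.e. a*b=152 with a,b coprime.
Pairs found: (1,152), (8,19), (19,8), (152,1)
Total ordered pairs: 4


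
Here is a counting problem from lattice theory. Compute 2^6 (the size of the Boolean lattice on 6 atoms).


Power set = 2^n.
2^6 = 64


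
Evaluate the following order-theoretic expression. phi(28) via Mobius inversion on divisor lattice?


phi(n) = n * prod_{p|n} (1 - 1/p).
Prime divisors of 28: [2, 7]
phi(28) = 28 * (1 - 1/2) * (1 - 1/7)
phi(28) = 12


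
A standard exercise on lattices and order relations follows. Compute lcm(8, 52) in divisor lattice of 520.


In a divisor lattice, join = lcm (least common multiple).
gcd(8,52) = 4
lcm(8,52) = 8*52/gcd = 416/4 = 104


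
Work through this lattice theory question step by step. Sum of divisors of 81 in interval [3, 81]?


Interval [3,81] in divisors of 81: [3, 9, 27, 81]
Sum = 120


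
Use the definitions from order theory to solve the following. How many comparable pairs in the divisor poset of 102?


A comparable pair {a,b} has a < b or b < a in the order.
Count unordered pairs where one element is strictly below the other.
Examples: {1,2}, {1,3}, {1,6}, {1,17}, ...
Total comparable pairs: 19


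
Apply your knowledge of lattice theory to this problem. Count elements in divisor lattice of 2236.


Divisors of 2236: [1, 2, 4, 13, 26, 43, 52, 86, 172, 559, 1118, 2236]
Count: 12


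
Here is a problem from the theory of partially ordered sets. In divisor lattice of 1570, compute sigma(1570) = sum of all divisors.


sigma(n) = sum of divisors.
Divisors of 1570: [1, 2, 5, 10, 157, 314, 785, 1570]
Sum = 2844


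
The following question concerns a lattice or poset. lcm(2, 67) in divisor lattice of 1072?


Join=lcm.
gcd(2,67)=1
lcm=134


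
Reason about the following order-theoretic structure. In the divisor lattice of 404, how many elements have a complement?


An element a is complemented if some b has a meet b = bottom, a join b = top.
a is complemented iff gcd(a, n/a)=1, i.e. a is a unitary divisor of 404.
Complemented elements: 1, 4, 101, 404
Count: 4


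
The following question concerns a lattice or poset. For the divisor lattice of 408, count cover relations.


A cover relation a -< b holds when a < b with no c strictly between.
Cover relations:
  1 -< 2
  1 -< 3
  1 -< 17
  2 -< 4
  2 -< 6
  2 -< 34
  3 -< 6
  3 -< 51
  ...20 more
Total: 28


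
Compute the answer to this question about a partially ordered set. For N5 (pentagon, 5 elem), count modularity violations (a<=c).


Modular law: if a <= c then a v (b ^ c) = (a v b) ^ c.
Check all triples (a,b,c) with a <= c among 5 elements.
  e.g. a=a, b=c, c=b: lhs=a != rhs=b
Total violating triples: 1


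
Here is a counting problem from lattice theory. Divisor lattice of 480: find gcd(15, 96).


In a divisor lattice, meet = gcd (greatest common divisor).
By Euclidean algorithm or factoring: gcd(15,96) = 3


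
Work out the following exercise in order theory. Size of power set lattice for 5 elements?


Power set = 2^n.
2^5 = 32


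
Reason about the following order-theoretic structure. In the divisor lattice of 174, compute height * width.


Height = length of longest chain minus 1; width = size of largest antichain.
A maximum chain: 1 | 29 | 87 | 174  (height 3).
A maximum antichain: {2, 3, 29}  (width 3).
Product = 3 * 3 = 9


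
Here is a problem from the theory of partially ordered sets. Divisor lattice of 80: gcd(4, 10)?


Meet=gcd.
gcd(4,10)=2


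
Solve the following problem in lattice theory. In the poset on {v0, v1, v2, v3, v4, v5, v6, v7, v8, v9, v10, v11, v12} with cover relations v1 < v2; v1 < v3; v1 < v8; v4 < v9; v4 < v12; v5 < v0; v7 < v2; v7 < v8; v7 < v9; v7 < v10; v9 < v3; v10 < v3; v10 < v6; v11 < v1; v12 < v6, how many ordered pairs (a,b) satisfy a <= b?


The order relation is {(a,b) : a <= b}, reflexive so it includes (a,a).
Examples: (v0,v0), (v1,v1), (v1,v2), (v1,v3), (v1,v8), ...
Total ordered pairs: 35


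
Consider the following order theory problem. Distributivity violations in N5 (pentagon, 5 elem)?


Distributive law: a ^ (b v c) = (a ^ b) v (a ^ c).
Check all 5^3 = 125 ordered triples (a,b,c).
  e.g. a=b, b=a, c=c: lhs=b != rhs=a
  e.g. a=b, b=c, c=a: lhs=b != rhs=a
Total violating triples: 2


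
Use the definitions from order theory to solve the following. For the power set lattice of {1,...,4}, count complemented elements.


An element a is complemented if some b has a meet b = bottom, a join b = top.
every subset A has complement S\A, so all elements are complemented.
Complemented elements: {}, {1}, {2}, {3}, {4}, {1,2}, ... (10 more)
Count: 16


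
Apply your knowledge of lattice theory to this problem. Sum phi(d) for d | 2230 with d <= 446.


Divisors of 2230 up to 446: [1, 2, 5, 10, 223, 446]
phi values: [1, 1, 4, 4, 222, 222]
Sum = 454


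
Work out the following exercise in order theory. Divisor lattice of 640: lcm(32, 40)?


Join=lcm.
gcd(32,40)=8
lcm=160


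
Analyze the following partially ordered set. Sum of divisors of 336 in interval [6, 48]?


Interval [6,48] in divisors of 336: [6, 12, 24, 48]
Sum = 90


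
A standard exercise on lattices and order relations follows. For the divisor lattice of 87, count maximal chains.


A maximal chain goes from the minimum element to a maximal element via cover relations.
Counting all min-to-max paths in the cover graph.
Total maximal chains: 2


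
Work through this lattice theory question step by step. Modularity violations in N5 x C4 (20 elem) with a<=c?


Modular law: if a <= c then a v (b ^ c) = (a v b) ^ c.
Check all triples (a,b,c) with a <= c among 20 elements.
  e.g. a=(a,0), b=(c,0), c=(b,0): lhs=(a,0) != rhs=(b,0)
  e.g. a=(a,0), b=(c,1), c=(b,0): lhs=(a,0) != rhs=(b,0)
Total violating triples: 40


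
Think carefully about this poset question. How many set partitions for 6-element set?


B(n) = number of set partitions of an n-element set.
B(n) satisfies the recurrence: B(n+1) = sum_k C(n,k)*B(k).
B(6) = 203


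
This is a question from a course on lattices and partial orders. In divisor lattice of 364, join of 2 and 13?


In a divisor lattice, join = lcm (least common multiple).
gcd(2,13) = 1
lcm(2,13) = 2*13/gcd = 26/1 = 26


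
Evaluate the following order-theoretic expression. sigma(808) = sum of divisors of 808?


sigma(n) = sum of divisors.
Divisors of 808: [1, 2, 4, 8, 101, 202, 404, 808]
Sum = 1530


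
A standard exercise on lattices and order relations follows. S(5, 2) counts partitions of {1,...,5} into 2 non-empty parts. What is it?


S(n,k) = k*S(n-1,k) + S(n-1,k-1).
S(4,2) = 7, S(4,1) = 1
S(5,2) = 2*7 + 1 = 14 + 1
S(5,2) = 15


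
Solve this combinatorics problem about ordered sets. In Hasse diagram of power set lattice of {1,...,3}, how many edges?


A cover relation a -< b holds when a < b with no c strictly between.
Cover relations:
  {} -< {1}
  {} -< {2}
  {} -< {3}
  {1} -< {1,2}
  {1} -< {1,3}
  {2} -< {1,2}
  {2} -< {2,3}
  {3} -< {1,3}
  ...4 more
Total: 12


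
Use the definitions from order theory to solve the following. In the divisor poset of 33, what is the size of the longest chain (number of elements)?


A chain is a totally ordered subset; we count the number of elements in a maximum chain.
Compute, for each element x, the size of the longest chain ending at x:
  1: 1
  3: 2
  11: 2
  33: 3
A maximum chain: 1 < 3 < 33
Number of elements in the longest chain: 3


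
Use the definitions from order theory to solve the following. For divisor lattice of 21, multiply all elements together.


Divisors of 21: [1, 3, 7, 21]
Product = n^(d(n)/2) = 21^(4/2)
Product = 441


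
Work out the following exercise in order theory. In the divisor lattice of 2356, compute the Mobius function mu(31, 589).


In a divisor lattice, mu(a,b) = mu(b/a) where mu is the classical Mobius function.
b/a = 589/31 = 19
Prime factorization of 19: primes [19]
19 is squarefree with 1 prime factor(s), so mu(19) = (-1)^1 = -1


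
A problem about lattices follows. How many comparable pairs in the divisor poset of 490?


A comparable pair {a,b} has a < b or b < a in the order.
Count unordered pairs where one element is strictly below the other.
Examples: {1,2}, {1,5}, {1,7}, {1,10}, ...
Total comparable pairs: 42


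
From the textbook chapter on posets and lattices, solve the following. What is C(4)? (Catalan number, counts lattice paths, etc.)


C(n) = C(2n, n) / (n+1).
C(8, 4) = 70
C(4) = 70 / 5 = 14


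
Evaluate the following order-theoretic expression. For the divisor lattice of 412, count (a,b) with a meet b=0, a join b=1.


Complement pair (a,b): a meet b = bottom, a join b = top.
Here: gcd(a,b)=1 and lcm(a,b)=412, i.e. a*b=412 with a,b coprime.
Pairs found: (1,412), (4,103), (103,4), (412,1)
Total ordered pairs: 4


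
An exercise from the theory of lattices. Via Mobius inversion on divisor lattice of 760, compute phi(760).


phi(n) = n * prod_{p|n} (1 - 1/p).
Prime divisors of 760: [2, 5, 19]
phi(760) = 760 * (1 - 1/2) * (1 - 1/5) * (1 - 1/19)
phi(760) = 288


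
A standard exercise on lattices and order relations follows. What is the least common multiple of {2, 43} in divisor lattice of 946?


In a divisor lattice, join = lcm (least common multiple).
Compute lcm iteratively: start with first element, then lcm(current, next).
Elements: [2, 43]
lcm(2,43) = 86
Final lcm = 86


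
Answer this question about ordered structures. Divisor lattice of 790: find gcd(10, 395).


In a divisor lattice, meet = gcd (greatest common divisor).
By Euclidean algorithm or factoring: gcd(10,395) = 5


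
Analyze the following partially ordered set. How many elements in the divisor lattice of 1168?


Divisors of 1168: [1, 2, 4, 8, 16, 73, 146, 292, 584, 1168]
Count: 10


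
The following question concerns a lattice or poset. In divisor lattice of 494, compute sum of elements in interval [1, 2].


Interval [1,2] in divisors of 494: [1, 2]
Sum = 3


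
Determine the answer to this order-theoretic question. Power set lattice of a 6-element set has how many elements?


Power set = 2^n.
2^6 = 64


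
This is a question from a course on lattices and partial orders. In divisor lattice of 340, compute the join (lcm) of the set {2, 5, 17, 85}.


In a divisor lattice, join = lcm (least common multiple).
Compute lcm iteratively: start with first element, then lcm(current, next).
Elements: [2, 5, 17, 85]
lcm(2,5) = 10
lcm(10,17) = 170
lcm(170,85) = 170
Final lcm = 170


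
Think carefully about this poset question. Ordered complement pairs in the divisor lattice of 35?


Complement pair (a,b): a meet b = bottom, a join b = top.
Here: gcd(a,b)=1 and lcm(a,b)=35, i.e. a*b=35 with a,b coprime.
Pairs found: (1,35), (5,7), (7,5), (35,1)
Total ordered pairs: 4


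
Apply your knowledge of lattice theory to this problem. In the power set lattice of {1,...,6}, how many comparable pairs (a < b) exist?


A comparable pair {a,b} has a < b or b < a in the order.
Count unordered pairs where one element is strictly below the other.
Examples: {{},{1}}, {{},{2}}, {{},{3}}, {{},{4}}, ...
Total comparable pairs: 665


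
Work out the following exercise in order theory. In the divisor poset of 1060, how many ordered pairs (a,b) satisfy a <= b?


The order relation is {(a,b) : a <= b}, reflexive so it includes (a,a).
Examples: (1,1), (1,10), (1,106), (1,1060), (1,2), ...
Total ordered pairs: 54


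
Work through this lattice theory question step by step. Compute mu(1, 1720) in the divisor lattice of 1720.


In a divisor lattice, mu(a,b) = mu(b/a) where mu is the classical Mobius function.
b/a = 1720/1 = 1720
Prime factorization of 1720: primes [2, 5, 43]
1720 is not squarefree, so mu(1720) = 0


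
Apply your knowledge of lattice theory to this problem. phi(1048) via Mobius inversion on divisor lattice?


phi(n) = n * prod_{p|n} (1 - 1/p).
Prime divisors of 1048: [2, 131]
phi(1048) = 1048 * (1 - 1/2) * (1 - 1/131)
phi(1048) = 520


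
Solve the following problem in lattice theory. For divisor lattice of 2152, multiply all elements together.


Divisors of 2152: [1, 2, 4, 8, 269, 538, 1076, 2152]
Product = n^(d(n)/2) = 2152^(8/2)
Product = 21447124258816


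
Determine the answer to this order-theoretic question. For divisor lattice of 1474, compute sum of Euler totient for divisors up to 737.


Divisors of 1474 up to 737: [1, 2, 11, 22, 67, 134, 737]
phi values: [1, 1, 10, 10, 66, 66, 660]
Sum = 814


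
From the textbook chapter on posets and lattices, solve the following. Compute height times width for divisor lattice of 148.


Height = length of longest chain minus 1; width = size of largest antichain.
A maximum chain: 1 | 37 | 74 | 148  (height 3).
A maximum antichain: {2, 37}  (width 2).
Product = 3 * 2 = 6


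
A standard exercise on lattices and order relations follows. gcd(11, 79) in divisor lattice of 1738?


Meet=gcd.
gcd(11,79)=1


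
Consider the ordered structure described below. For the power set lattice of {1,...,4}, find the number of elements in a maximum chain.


A chain is a totally ordered subset; we count the number of elements in a maximum chain.
Compute, for each element x, the size of the longest chain ending at x:
  {}: 1
  {1}: 2
  {2}: 2
  {3}: 2
  {4}: 2
  {1,2}: 3
  ...
A maximum chain: {} < {1} < {1,2} < {1,2,3} < {1,2,3,4}
Number of elements in the longest chain: 5


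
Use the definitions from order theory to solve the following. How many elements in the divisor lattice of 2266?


Divisors of 2266: [1, 2, 11, 22, 103, 206, 1133, 2266]
Count: 8


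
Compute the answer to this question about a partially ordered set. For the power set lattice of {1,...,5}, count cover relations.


A cover relation a -< b holds when a < b with no c strictly between.
Cover relations:
  {} -< {1}
  {} -< {2}
  {} -< {3}
  {} -< {4}
  {} -< {5}
  {1} -< {1,2}
  {1} -< {1,3}
  {1} -< {1,4}
  ...72 more
Total: 80


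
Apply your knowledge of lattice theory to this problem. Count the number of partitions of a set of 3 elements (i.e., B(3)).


B(n) = number of set partitions of an n-element set.
B(n) satisfies the recurrence: B(n+1) = sum_k C(n,k)*B(k).
B(3) = 5


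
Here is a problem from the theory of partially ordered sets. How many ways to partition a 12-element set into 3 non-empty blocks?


S(n,k) = k*S(n-1,k) + S(n-1,k-1).
S(11,3) = 28501, S(11,2) = 1023
S(12,3) = 3*28501 + 1023 = 85503 + 1023
S(12,3) = 86526


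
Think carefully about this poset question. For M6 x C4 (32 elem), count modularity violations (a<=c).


Modular law: if a <= c then a v (b ^ c) = (a v b) ^ c.
Check all triples (a,b,c) with a <= c among 32 elements.
This lattice is modular (diamonds M_m and their chain-products are modular).
Total violating triples: 0


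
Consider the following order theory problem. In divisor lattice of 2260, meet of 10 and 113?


In a divisor lattice, meet = gcd (greatest common divisor).
By Euclidean algorithm or factoring: gcd(10,113) = 1


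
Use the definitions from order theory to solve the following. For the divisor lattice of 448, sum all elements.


sigma(n) = sum of divisors.
Divisors of 448: [1, 2, 4, 7, 8, 14, 16, 28, 32, 56, 64, 112, 224, 448]
Sum = 1016


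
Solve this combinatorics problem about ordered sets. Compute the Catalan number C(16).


C(n) = C(2n, n) / (n+1).
C(32, 16) = 601080390
C(16) = 601080390 / 17 = 35357670


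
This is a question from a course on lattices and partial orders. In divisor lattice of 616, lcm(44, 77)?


Join=lcm.
gcd(44,77)=11
lcm=308


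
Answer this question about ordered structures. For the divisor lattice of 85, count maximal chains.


A maximal chain goes from the minimum element to a maximal element via cover relations.
Counting all min-to-max paths in the cover graph.
Total maximal chains: 2


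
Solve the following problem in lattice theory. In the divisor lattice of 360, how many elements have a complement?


An element a is complemented if some b has a meet b = bottom, a join b = top.
a is complemented iff gcd(a, n/a)=1, i.e. a is a unitary divisor of 360.
Complemented elements: 1, 5, 8, 9, 40, 45, ... (2 more)
Count: 8


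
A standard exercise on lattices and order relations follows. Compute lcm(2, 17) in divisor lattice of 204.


In a divisor lattice, join = lcm (least common multiple).
gcd(2,17) = 1
lcm(2,17) = 2*17/gcd = 34/1 = 34


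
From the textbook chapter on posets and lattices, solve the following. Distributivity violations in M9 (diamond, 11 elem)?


Distributive law: a ^ (b v c) = (a ^ b) v (a ^ c).
Check all 11^3 = 1331 ordered triples (a,b,c).
  e.g. a=a1, b=a2, c=a3: lhs=a1 != rhs=0
  e.g. a=a1, b=a2, c=a4: lhs=a1 != rhs=0
Total violating triples: 504


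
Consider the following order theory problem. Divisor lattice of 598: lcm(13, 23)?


Join=lcm.
gcd(13,23)=1
lcm=299


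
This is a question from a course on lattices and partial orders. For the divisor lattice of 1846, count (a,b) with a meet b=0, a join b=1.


Complement pair (a,b): a meet b = bottom, a join b = top.
Here: gcd(a,b)=1 and lcm(a,b)=1846, i.e. a*b=1846 with a,b coprime.
Pairs found: (1,1846), (2,923), (13,142), (26,71), ... (4 more)
Total ordered pairs: 8


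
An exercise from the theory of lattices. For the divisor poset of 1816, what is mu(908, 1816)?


In a divisor lattice, mu(a,b) = mu(b/a) where mu is the classical Mobius function.
b/a = 1816/908 = 2
Prime factorization of 2: primes [2]
2 is squarefree with 1 prime factor(s), so mu(2) = (-1)^1 = -1


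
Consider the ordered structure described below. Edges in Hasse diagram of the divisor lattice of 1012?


A cover relation a -< b holds when a < b with no c strictly between.
Cover relations:
  1 -< 2
  1 -< 11
  1 -< 23
  2 -< 4
  2 -< 22
  2 -< 46
  4 -< 44
  4 -< 92
  ...12 more
Total: 20


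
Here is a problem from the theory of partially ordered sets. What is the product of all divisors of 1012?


Divisors of 1012: [1, 2, 4, 11, 22, 23, 44, 46, 92, 253, 506, 1012]
Product = n^(d(n)/2) = 1012^(12/2)
Product = 1074194872535977984


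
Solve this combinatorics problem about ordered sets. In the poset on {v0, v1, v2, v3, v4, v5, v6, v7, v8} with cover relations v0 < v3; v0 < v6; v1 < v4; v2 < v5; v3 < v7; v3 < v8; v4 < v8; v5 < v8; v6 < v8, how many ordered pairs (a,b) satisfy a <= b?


The order relation is {(a,b) : a <= b}, reflexive so it includes (a,a).
Examples: (v0,v0), (v0,v3), (v0,v6), (v0,v7), (v0,v8), ...
Total ordered pairs: 22


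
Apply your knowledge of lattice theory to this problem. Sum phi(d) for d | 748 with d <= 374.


Divisors of 748 up to 374: [1, 2, 4, 11, 17, 22, 34, 44, 68, 187, 374]
phi values: [1, 1, 2, 10, 16, 10, 16, 20, 32, 160, 160]
Sum = 428


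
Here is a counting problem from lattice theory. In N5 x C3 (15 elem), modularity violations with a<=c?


Modular law: if a <= c then a v (b ^ c) = (a v b) ^ c.
Check all triples (a,b,c) with a <= c among 15 elements.
  e.g. a=(a,0), b=(c,0), c=(b,0): lhs=(a,0) != rhs=(b,0)
  e.g. a=(a,0), b=(c,1), c=(b,0): lhs=(a,0) != rhs=(b,0)
Total violating triples: 18


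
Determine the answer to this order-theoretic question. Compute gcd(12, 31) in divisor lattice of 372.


In a divisor lattice, meet = gcd (greatest common divisor).
By Euclidean algorithm or factoring: gcd(12,31) = 1


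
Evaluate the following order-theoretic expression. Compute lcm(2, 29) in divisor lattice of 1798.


In a divisor lattice, join = lcm (least common multiple).
gcd(2,29) = 1
lcm(2,29) = 2*29/gcd = 58/1 = 58


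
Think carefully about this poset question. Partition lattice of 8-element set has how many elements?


B(n) = number of set partitions of an n-element set.
B(n) satisfies the recurrence: B(n+1) = sum_k C(n,k)*B(k).
B(8) = 4140


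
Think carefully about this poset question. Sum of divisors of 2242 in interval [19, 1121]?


Interval [19,1121] in divisors of 2242: [19, 1121]
Sum = 1140


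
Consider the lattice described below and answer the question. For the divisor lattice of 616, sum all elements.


sigma(n) = sum of divisors.
Divisors of 616: [1, 2, 4, 7, 8, 11, 14, 22, 28, 44, 56, 77, 88, 154, 308, 616]
Sum = 1440


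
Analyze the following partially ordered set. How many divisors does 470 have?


Divisors of 470: [1, 2, 5, 10, 47, 94, 235, 470]
Count: 8


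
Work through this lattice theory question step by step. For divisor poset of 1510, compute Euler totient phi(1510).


phi(n) = n * prod_{p|n} (1 - 1/p).
Prime divisors of 1510: [2, 5, 151]
phi(1510) = 1510 * (1 - 1/2) * (1 - 1/5) * (1 - 1/151)
phi(1510) = 600


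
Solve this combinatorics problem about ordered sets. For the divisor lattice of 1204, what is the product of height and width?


Height = length of longest chain minus 1; width = size of largest antichain.
A maximum chain: 1 | 43 | 301 | 602 | 1204  (height 4).
A maximum antichain: {4, 14, 86, 301}  (width 4).
Product = 4 * 4 = 16


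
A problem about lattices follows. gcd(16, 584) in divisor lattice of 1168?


Meet=gcd.
gcd(16,584)=8


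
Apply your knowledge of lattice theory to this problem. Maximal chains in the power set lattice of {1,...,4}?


A maximal chain goes from the minimum element to a maximal element via cover relations.
Counting all min-to-max paths in the cover graph.
Total maximal chains: 24


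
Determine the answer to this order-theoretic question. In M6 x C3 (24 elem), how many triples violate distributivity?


Distributive law: a ^ (b v c) = (a ^ b) v (a ^ c).
Check all 24^3 = 13824 ordered triples (a,b,c).
  e.g. a=(a1,0), b=(a2,0), c=(a3,0): lhs=(a1,0) != rhs=(0,0)
  e.g. a=(a1,0), b=(a2,0), c=(a3,1): lhs=(a1,0) != rhs=(0,0)
Total violating triples: 3240


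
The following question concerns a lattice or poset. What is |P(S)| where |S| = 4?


Power set = 2^n.
2^4 = 16


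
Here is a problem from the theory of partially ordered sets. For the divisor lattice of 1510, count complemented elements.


An element a is complemented if some b has a meet b = bottom, a join b = top.
a is complemented iff gcd(a, n/a)=1, i.e. a is a unitary divisor of 1510.
Complemented elements: 1, 2, 5, 10, 151, 302, ... (2 more)
Count: 8


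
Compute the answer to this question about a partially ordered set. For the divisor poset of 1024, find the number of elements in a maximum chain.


A chain is a totally ordered subset; we count the number of elements in a maximum chain.
Compute, for each element x, the size of the longest chain ending at x:
  1: 1
  2: 2
  4: 3
  8: 4
  16: 5
  32: 6
  ...
A maximum chain: 1 < 2 < 4 < 8 < 16 < 32 < 64 < 128 < 256 < 512 < 1024
Number of elements in the longest chain: 11


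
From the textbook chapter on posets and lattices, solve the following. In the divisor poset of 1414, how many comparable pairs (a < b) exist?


A comparable pair {a,b} has a < b or b < a in the order.
Count unordered pairs where one element is strictly below the other.
Examples: {1,2}, {1,7}, {1,14}, {1,101}, ...
Total comparable pairs: 19


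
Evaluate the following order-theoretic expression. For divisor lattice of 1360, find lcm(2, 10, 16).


In a divisor lattice, join = lcm (least common multiple).
Compute lcm iteratively: start with first element, then lcm(current, next).
Elements: [2, 10, 16]
lcm(2,10) = 10
lcm(10,16) = 80
Final lcm = 80


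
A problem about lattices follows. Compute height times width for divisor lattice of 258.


Height = length of longest chain minus 1; width = size of largest antichain.
A maximum chain: 1 | 43 | 129 | 258  (height 3).
A maximum antichain: {2, 3, 43}  (width 3).
Product = 3 * 3 = 9


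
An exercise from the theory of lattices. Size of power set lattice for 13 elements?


Power set = 2^n.
2^13 = 8192


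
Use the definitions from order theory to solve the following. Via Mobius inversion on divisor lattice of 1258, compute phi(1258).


phi(n) = n * prod_{p|n} (1 - 1/p).
Prime divisors of 1258: [2, 17, 37]
phi(1258) = 1258 * (1 - 1/2) * (1 - 1/17) * (1 - 1/37)
phi(1258) = 576


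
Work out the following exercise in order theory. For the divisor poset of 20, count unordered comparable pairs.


A comparable pair {a,b} has a < b or b < a in the order.
Count unordered pairs where one element is strictly below the other.
Examples: {1,2}, {1,4}, {1,5}, {1,10}, ...
Total comparable pairs: 12


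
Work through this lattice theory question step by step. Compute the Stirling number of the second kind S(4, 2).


S(n,k) = k*S(n-1,k) + S(n-1,k-1).
S(3,2) = 3, S(3,1) = 1
S(4,2) = 2*3 + 1 = 6 + 1
S(4,2) = 7


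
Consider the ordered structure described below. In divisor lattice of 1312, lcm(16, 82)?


Join=lcm.
gcd(16,82)=2
lcm=656


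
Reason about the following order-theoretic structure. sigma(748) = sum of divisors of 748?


sigma(n) = sum of divisors.
Divisors of 748: [1, 2, 4, 11, 17, 22, 34, 44, 68, 187, 374, 748]
Sum = 1512


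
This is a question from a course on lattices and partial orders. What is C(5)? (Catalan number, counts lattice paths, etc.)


C(n) = C(2n, n) / (n+1).
C(10, 5) = 252
C(5) = 252 / 6 = 42


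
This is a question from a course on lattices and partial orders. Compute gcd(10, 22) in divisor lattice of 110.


In a divisor lattice, meet = gcd (greatest common divisor).
By Euclidean algorithm or factoring: gcd(10,22) = 2


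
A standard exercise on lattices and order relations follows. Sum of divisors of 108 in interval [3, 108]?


Interval [3,108] in divisors of 108: [3, 6, 9, 12, 18, 27, 36, 54, 108]
Sum = 273


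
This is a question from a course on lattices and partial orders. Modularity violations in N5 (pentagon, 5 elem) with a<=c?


Modular law: if a <= c then a v (b ^ c) = (a v b) ^ c.
Check all triples (a,b,c) with a <= c among 5 elements.
  e.g. a=a, b=c, c=b: lhs=a != rhs=b
Total violating triples: 1


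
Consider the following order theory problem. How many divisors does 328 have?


Divisors of 328: [1, 2, 4, 8, 41, 82, 164, 328]
Count: 8


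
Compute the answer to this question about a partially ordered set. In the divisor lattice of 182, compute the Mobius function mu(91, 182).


In a divisor lattice, mu(a,b) = mu(b/a) where mu is the classical Mobius function.
b/a = 182/91 = 2
Prime factorization of 2: primes [2]
2 is squarefree with 1 prime factor(s), so mu(2) = (-1)^1 = -1


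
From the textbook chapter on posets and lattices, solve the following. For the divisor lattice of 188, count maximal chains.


A maximal chain goes from the minimum element to a maximal element via cover relations.
Counting all min-to-max paths in the cover graph.
Total maximal chains: 3


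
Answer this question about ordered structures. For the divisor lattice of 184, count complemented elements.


An element a is complemented if some b has a meet b = bottom, a join b = top.
a is complemented iff gcd(a, n/a)=1, i.e. a is a unitary divisor of 184.
Complemented elements: 1, 8, 23, 184
Count: 4


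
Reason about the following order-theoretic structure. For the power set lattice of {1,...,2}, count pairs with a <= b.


The order relation is {(a,b) : a <= b}, reflexive so it includes (a,a).
Examples: ({},{}), ({},{1,2}), ({},{1}), ({},{2}), ({1,2},{1,2}), ...
Total ordered pairs: 9


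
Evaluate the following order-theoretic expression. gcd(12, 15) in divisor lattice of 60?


Meet=gcd.
gcd(12,15)=3


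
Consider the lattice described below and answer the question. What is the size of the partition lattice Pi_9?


B(n) = number of set partitions of an n-element set.
B(n) satisfies the recurrence: B(n+1) = sum_k C(n,k)*B(k).
B(9) = 21147


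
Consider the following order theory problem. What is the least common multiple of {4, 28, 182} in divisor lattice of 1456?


In a divisor lattice, join = lcm (least common multiple).
Compute lcm iteratively: start with first element, then lcm(current, next).
Elements: [4, 28, 182]
lcm(4,28) = 28
lcm(28,182) = 364
Final lcm = 364


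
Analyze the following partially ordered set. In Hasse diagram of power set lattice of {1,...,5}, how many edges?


A cover relation a -< b holds when a < b with no c strictly between.
Cover relations:
  {} -< {1}
  {} -< {2}
  {} -< {3}
  {} -< {4}
  {} -< {5}
  {1} -< {1,2}
  {1} -< {1,3}
  {1} -< {1,4}
  ...72 more
Total: 80


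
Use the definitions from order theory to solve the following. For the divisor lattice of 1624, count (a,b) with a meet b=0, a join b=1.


Complement pair (a,b): a meet b = bottom, a join b = top.
Here: gcd(a,b)=1 and lcm(a,b)=1624, i.e. a*b=1624 with a,b coprime.
Pairs found: (1,1624), (7,232), (8,203), (29,56), ... (4 more)
Total ordered pairs: 8


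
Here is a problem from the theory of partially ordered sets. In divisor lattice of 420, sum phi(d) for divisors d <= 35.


Divisors of 420 up to 35: [1, 2, 3, 4, 5, 6, 7, 10, 12, 14, 15, 20, 21, 28, 30, 35]
phi values: [1, 1, 2, 2, 4, 2, 6, 4, 4, 6, 8, 8, 12, 12, 8, 24]
Sum = 104


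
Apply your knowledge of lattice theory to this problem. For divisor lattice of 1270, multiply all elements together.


Divisors of 1270: [1, 2, 5, 10, 127, 254, 635, 1270]
Product = n^(d(n)/2) = 1270^(8/2)
Product = 2601446410000


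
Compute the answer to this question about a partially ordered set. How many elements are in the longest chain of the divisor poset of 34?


A chain is a totally ordered subset; we count the number of elements in a maximum chain.
Compute, for each element x, the size of the longest chain ending at x:
  1: 1
  2: 2
  17: 2
  34: 3
A maximum chain: 1 < 2 < 34
Number of elements in the longest chain: 3


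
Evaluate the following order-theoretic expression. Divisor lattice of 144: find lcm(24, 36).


In a divisor lattice, join = lcm (least common multiple).
gcd(24,36) = 12
lcm(24,36) = 24*36/gcd = 864/12 = 72


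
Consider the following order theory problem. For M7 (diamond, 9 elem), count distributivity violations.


Distributive law: a ^ (b v c) = (a ^ b) v (a ^ c).
Check all 9^3 = 729 ordered triples (a,b,c).
  e.g. a=a1, b=a2, c=a3: lhs=a1 != rhs=0
  e.g. a=a1, b=a2, c=a4: lhs=a1 != rhs=0
Total violating triples: 210


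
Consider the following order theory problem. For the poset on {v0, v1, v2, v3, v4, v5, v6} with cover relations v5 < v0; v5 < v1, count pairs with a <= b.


The order relation is {(a,b) : a <= b}, reflexive so it includes (a,a).
Examples: (v0,v0), (v1,v1), (v2,v2), (v3,v3), (v4,v4), ...
Total ordered pairs: 9


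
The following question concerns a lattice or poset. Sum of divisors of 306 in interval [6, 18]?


Interval [6,18] in divisors of 306: [6, 18]
Sum = 24


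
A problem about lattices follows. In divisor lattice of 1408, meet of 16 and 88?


In a divisor lattice, meet = gcd (greatest common divisor).
By Euclidean algorithm or factoring: gcd(16,88) = 8


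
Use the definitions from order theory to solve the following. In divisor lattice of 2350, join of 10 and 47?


In a divisor lattice, join = lcm (least common multiple).
gcd(10,47) = 1
lcm(10,47) = 10*47/gcd = 470/1 = 470


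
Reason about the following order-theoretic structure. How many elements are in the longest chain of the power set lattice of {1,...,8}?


A chain is a totally ordered subset; we count the number of elements in a maximum chain.
Compute, for each element x, the size of the longest chain ending at x:
  {}: 1
  {1}: 2
  {2}: 2
  {3}: 2
  {4}: 2
  {5}: 2
  ...
A maximum chain: {} < {1} < {1,2} < {1,2,3} < {1,2,3,4} < {1,2,3,4,5} < {1,2,3,4,5,6} < {1,2,3,4,5,6,7} < {1,2,3,4,5,6,7,8}
Number of elements in the longest chain: 9


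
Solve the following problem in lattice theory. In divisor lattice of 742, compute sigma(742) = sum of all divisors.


sigma(n) = sum of divisors.
Divisors of 742: [1, 2, 7, 14, 53, 106, 371, 742]
Sum = 1296


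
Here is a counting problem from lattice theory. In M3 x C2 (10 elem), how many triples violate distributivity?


Distributive law: a ^ (b v c) = (a ^ b) v (a ^ c).
Check all 10^3 = 1000 ordered triples (a,b,c).
  e.g. a=(a1,0), b=(a2,0), c=(a3,0): lhs=(a1,0) != rhs=(0,0)
  e.g. a=(a1,0), b=(a2,0), c=(a3,1): lhs=(a1,0) != rhs=(0,0)
Total violating triples: 48


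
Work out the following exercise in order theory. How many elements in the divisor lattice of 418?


Divisors of 418: [1, 2, 11, 19, 22, 38, 209, 418]
Count: 8


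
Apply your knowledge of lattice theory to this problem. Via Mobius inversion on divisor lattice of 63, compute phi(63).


phi(n) = n * prod_{p|n} (1 - 1/p).
Prime divisors of 63: [3, 7]
phi(63) = 63 * (1 - 1/3) * (1 - 1/7)
phi(63) = 36


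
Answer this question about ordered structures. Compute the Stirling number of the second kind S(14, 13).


S(n,k) = k*S(n-1,k) + S(n-1,k-1).
S(13,13) = 1, S(13,12) = 78
S(14,13) = 13*1 + 78 = 13 + 78
S(14,13) = 91


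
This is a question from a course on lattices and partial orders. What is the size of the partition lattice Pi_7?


B(n) = number of set partitions of an n-element set.
B(n) satisfies the recurrence: B(n+1) = sum_k C(n,k)*B(k).
B(7) = 877


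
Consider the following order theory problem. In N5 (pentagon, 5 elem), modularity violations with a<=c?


Modular law: if a <= c then a v (b ^ c) = (a v b) ^ c.
Check all triples (a,b,c) with a <= c among 5 elements.
  e.g. a=a, b=c, c=b: lhs=a != rhs=b
Total violating triples: 1


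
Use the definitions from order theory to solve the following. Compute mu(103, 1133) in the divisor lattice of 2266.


In a divisor lattice, mu(a,b) = mu(b/a) where mu is the classical Mobius function.
b/a = 1133/103 = 11
Prime factorization of 11: primes [11]
11 is squarefree with 1 prime factor(s), so mu(11) = (-1)^1 = -1


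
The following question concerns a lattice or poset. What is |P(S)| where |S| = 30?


Power set = 2^n.
2^30 = 1073741824


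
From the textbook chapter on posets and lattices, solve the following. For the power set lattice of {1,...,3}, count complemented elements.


An element a is complemented if some b has a meet b = bottom, a join b = top.
every subset A has complement S\A, so all elements are complemented.
Complemented elements: {}, {1}, {2}, {3}, {1,2}, {1,3}, ... (2 more)
Count: 8


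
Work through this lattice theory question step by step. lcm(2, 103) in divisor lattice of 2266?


Join=lcm.
gcd(2,103)=1
lcm=206


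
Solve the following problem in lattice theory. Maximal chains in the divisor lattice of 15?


A maximal chain goes from the minimum element to a maximal element via cover relations.
Counting all min-to-max paths in the cover graph.
Total maximal chains: 2


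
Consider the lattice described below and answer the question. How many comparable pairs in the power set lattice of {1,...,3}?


A comparable pair {a,b} has a < b or b < a in the order.
Count unordered pairs where one element is strictly below the other.
Examples: {{},{1}}, {{},{2}}, {{},{3}}, {{},{1,2}}, ...
Total comparable pairs: 19
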